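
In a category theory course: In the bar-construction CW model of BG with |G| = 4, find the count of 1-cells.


In the bar-construction CW model of BG, the n-cells are indexed by
n-tuples [g_1|...|g_n] of non-identity elements of G (degenerate
simplices with some g_i = e do not contribute cells), so there are
(|G| - 1)^n n-cells.
For dim = 1 with |G| = 4:
cells = (4 - 1)^1 = 3^1 = 3

3


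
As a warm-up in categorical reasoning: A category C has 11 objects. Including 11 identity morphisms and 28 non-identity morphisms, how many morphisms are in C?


Each object has an identity morphism, giving 11 identities.
Adding the 28 non-identity morphisms:
Total = 11 + 28 = 39

39


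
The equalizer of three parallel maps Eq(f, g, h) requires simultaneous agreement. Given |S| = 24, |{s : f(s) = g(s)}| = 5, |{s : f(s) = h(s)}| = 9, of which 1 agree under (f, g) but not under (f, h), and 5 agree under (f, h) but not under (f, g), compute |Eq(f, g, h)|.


Eq(f, g, h) is the triple-agreement set: points in S where all three
maps take the same value. Using inclusion-exclusion on the pairwise data:
Pair (f, g) agrees on 5 points; pair (f, h) on 9 points.
Points agreeing under (f, g) but not (f, h) = 1; under (f, h) but not (f, g) = 5.
Triple-agreement = agreement-in-(f, g) minus points that agree under (f, g) but not (f, h):
|Eq(f, g, h)| = 5 - 1 = 4
(cross-check via (f, h): 9 - 5 = 4.)

4


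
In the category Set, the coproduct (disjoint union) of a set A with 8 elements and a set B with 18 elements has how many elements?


In Set, the coproduct A + B is the disjoint union.
|A + B| = |A| + |B| = 8 + 18 = 26

26


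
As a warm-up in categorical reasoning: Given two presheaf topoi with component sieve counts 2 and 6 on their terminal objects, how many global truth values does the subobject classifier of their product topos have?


In a product of presheaf topoi E_1 x E_2, the subobject classifier
is Omega = Omega_1 x Omega_2 (componentwise), so
|Omega(top)| = |Omega_1(top_1)| * |Omega_2(top_2)|.
= 2 * 6 = 12.

12


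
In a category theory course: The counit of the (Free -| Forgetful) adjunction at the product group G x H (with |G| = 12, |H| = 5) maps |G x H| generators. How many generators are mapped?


The counit epsilon_K: F(U(K)) -> K of the Free-Forgetful adjunction
maps |K| generators of F(U(K)) into K. For K = G x H (the product group),
|G x H| = |G| * |H|.
Total generators mapped = 12 * 5 = 60.

60


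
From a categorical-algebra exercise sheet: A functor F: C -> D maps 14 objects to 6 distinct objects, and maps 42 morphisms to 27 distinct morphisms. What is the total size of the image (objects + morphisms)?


The image of F consists of distinct objects and distinct morphisms.
|Im(F)| on objects = 6
|Im(F)| on morphisms = 27
Total image cardinality = 6 + 27 = 33

33


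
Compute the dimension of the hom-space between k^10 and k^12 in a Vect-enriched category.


In Vect-enriched categories, Hom(k^n, k^m) is the space of m x n matrices.
dim(Hom(k^10, k^12)) = 12 * 10 = 120

120


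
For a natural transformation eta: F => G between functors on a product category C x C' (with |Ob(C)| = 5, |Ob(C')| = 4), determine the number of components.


A natural transformation eta: F => G assigns one component morphism per
object of the domain category.
The domain is the product category C x C', so
|Ob(C x C')| = |Ob(C)| * |Ob(C')| = 5 * 4 = 20.
Therefore eta has 20 component morphisms.

20


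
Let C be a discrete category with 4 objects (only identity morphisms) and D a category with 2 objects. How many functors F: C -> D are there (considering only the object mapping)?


A functor from a discrete category C to D is determined by
where each object maps. Each of the 4 objects of C can map
to any of the 2 objects of D independently.
Number of functors = 2^4 = 16

16


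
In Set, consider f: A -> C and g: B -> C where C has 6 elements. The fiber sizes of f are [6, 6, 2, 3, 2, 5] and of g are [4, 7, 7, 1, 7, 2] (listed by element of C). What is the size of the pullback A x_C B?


The pullback A x_C B consists of pairs (a, b) with f(a) = g(b).
For each element c in C, the fiber product has |f^-1(c)| * |g^-1(c)| elements.
Summing over C: 6 * 4 + 6 * 7 + 2 * 7 + 3 * 1 + 2 * 7 + 5 * 2
= 24 + 42 + 14 + 3 + 14 + 10 = 107

107


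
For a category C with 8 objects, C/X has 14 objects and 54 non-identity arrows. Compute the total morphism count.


In the slice category C/X, objects are morphisms to X.
Identity morphisms: 14 (one per object of C/X).
Non-identity morphisms: 54.
Total = 14 + 54 = 68

68


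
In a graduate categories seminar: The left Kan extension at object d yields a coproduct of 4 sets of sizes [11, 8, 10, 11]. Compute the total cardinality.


Pointwise, the left Kan extension (Lan_F H)(d) is the colimit, indexed
by the comma category (F downarrow d), of H composed with the
projection (F downarrow d) -> C. Here that colimit is given
as a coproduct (disjoint union) of sets, so its cardinality is the
sum of the sizes of the summands.
Coproduct of sets with sizes: 11 + 8 + 10 + 11
= 40

40


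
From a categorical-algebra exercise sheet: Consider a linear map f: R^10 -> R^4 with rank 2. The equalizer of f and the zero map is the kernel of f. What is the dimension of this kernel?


The equalizer of f and the zero map is ker(f).
By the rank-nullity theorem: dim(ker(f)) = dim(domain) - rank(f).
dim(ker(f)) = 10 - 2 = 8

8


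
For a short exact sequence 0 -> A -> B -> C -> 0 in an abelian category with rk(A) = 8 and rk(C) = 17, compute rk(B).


For a short exact sequence 0 -> A -> B -> C -> 0,
rank is additive: rank(B) = rank(A) + rank(C).
rank(B) = 8 + 17 = 25

25


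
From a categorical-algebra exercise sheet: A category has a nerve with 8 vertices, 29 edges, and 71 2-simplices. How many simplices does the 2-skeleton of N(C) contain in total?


The 2-skeleton of the nerve N(C) consists of simplices in dimensions 0, 1, 2:
  |N(C)_0| = 8 (objects)
  |N(C)_1| = 29 (morphisms)
  |N(C)_2| = 71 (composable pairs)
Total = 8 + 29 + 71 = 108

108


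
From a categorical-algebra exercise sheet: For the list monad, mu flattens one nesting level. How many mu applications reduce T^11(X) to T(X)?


Each application of mu: T^2 -> T removes one layer of nesting.
Starting at depth 11 (i.e., T^11(X)), we need to reach T(X).
Number of mu applications = 11 - 1 = 10

10


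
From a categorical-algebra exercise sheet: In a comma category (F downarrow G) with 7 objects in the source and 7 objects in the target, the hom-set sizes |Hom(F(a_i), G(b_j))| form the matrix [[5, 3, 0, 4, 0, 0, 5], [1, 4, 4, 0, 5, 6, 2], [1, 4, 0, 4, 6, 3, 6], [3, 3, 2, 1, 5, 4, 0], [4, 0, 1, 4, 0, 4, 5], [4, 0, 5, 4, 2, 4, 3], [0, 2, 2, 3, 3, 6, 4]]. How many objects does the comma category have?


Objects of (F downarrow G) are triples (a, b, h: F(a)->G(b)).
The count equals the sum of all entries in the hom-matrix.
sum(row 0) = 17
sum(row 1) = 22
sum(row 2) = 24
sum(row 3) = 18
sum(row 4) = 18
sum(row 5) = 22
sum(row 6) = 20
Grand total = 141

141


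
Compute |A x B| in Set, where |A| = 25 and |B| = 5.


In Set, the product A x B is the Cartesian product.
By the universal property, |A x B| = |A| * |B|.
|A x B| = 25 * 5 = 125

125


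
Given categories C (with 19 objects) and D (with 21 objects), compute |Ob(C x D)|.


The product category C x D has objects that are pairs (c, d).
Number of pairs = |Ob(C)| * |Ob(D)| = 19 * 21 = 399

399


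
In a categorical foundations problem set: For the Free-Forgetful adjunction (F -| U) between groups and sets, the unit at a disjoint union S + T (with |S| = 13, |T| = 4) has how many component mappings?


The unit eta_X: X -> U(F(X)) of the Free-Forgetful adjunction
maps each element of X to a generator of F(X). For X = S + T (disjoint
union in Set), |S + T| = |S| + |T|.
Total mappings = 13 + 4 = 17.

17


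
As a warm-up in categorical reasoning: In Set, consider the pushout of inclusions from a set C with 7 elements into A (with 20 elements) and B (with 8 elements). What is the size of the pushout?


The pushout A +_C B identifies the images of C in A and B.
|A +_C B| = |A| + |B| - |C| (for injections).
= 20 + 8 - 7 = 21

21


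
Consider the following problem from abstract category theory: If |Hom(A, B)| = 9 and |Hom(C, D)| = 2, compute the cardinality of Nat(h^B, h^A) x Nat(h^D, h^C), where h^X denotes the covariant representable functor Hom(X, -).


By the Yoneda lemma, Nat(h^B, h^A) is isomorphic to Hom(A, B),
so |Nat(h^B, h^A)| = |Hom(A, B)| and |Nat(h^D, h^C)| = |Hom(C, D)|.
|Hom(A, B)| = 9, |Hom(C, D)| = 2.
|Nat(h^B, h^A) x Nat(h^D, h^C)| = 9 * 2 = 18

18


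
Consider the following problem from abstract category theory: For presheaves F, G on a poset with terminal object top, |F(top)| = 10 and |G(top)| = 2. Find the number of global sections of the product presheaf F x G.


Global sections of a presheaf on a poset with terminal top satisfy
Gamma(H) ~ H(top). Presheaves admit pointwise products, so
(F x G)(top) = F(top) x G(top) (Cartesian product).
|Gamma(F x G)| = |F(top)| * |G(top)| = 10 * 2 = 20.

20


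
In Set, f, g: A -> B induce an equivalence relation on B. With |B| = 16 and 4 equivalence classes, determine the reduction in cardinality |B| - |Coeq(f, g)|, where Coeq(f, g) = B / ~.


The coequalizer Coeq(f, g) = B / ~ has one element per equivalence class.
|B| = 16, |Coeq(f, g)| = 4.
|B| - |Coeq(f, g)| = 16 - 4 = 12.

12


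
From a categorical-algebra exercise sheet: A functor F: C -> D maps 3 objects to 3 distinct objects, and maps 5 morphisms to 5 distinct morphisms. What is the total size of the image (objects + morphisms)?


The image of F consists of distinct objects and distinct morphisms.
|Im(F)| on objects = 3
|Im(F)| on morphisms = 5
Total image cardinality = 3 + 5 = 8

8


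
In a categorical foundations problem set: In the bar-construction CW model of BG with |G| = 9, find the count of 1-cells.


In the bar-construction CW model of BG, the n-cells are indexed by
n-tuples [g_1|...|g_n] of non-identity elements of G (degenerate
simplices with some g_i = e do not contribute cells), so there are
(|G| - 1)^n n-cells.
For dim = 1 with |G| = 9:
cells = (9 - 1)^1 = 8^1 = 8

8


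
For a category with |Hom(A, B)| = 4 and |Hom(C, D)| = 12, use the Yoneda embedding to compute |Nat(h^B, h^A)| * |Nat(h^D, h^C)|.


By the Yoneda lemma, Nat(h^B, h^A) is isomorphic to Hom(A, B),
so |Nat(h^B, h^A)| = |Hom(A, B)| and |Nat(h^D, h^C)| = |Hom(C, D)|.
|Hom(A, B)| = 4, |Hom(C, D)| = 12.
|Nat(h^B, h^A) x Nat(h^D, h^C)| = 4 * 12 = 48

48


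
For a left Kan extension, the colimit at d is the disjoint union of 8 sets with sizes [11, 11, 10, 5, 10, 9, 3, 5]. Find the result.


Pointwise, the left Kan extension (Lan_F H)(d) is the colimit, indexed
by the comma category (F downarrow d), of H composed with the
projection (F downarrow d) -> C. Here that colimit is given
as a coproduct (disjoint union) of sets, so its cardinality is the
sum of the sizes of the summands.
Coproduct of sets with sizes: 11 + 11 + 10 + 5 + 10 + 9 + 3 + 5
= 64

64


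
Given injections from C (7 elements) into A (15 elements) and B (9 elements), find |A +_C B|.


The pushout A +_C B identifies the images of C in A and B.
|A +_C B| = |A| + |B| - |C| (for injections).
= 15 + 9 - 7 = 17

17


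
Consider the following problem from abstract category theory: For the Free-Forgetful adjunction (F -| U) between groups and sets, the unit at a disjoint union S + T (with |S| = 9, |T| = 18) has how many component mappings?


The unit eta_X: X -> U(F(X)) of the Free-Forgetful adjunction
maps each element of X to a generator of F(X). For X = S + T (disjoint
union in Set), |S + T| = |S| + |T|.
Total mappings = 9 + 18 = 27.

27


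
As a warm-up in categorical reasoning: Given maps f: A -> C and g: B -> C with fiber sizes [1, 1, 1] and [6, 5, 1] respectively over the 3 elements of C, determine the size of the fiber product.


The pullback A x_C B consists of pairs (a, b) with f(a) = g(b).
For each element c in C, the fiber product has |f^-1(c)| * |g^-1(c)| elements.
Summing over C: 1 * 6 + 1 * 5 + 1 * 1
= 6 + 5 + 1 = 12

12


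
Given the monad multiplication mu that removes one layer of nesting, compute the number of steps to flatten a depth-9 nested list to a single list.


Each application of mu: T^2 -> T removes one layer of nesting.
Starting at depth 9 (i.e., T^9(X)), we need to reach T(X).
Number of mu applications = 9 - 1 = 8

8


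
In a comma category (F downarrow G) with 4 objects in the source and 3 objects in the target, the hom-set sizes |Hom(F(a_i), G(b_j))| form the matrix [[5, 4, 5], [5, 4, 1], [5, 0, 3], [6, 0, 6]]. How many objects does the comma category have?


Objects of (F downarrow G) are triples (a, b, h: F(a)->G(b)).
The count equals the sum of all entries in the hom-matrix.
sum(row 0) = 14
sum(row 1) = 10
sum(row 2) = 8
sum(row 3) = 12
Grand total = 44

44


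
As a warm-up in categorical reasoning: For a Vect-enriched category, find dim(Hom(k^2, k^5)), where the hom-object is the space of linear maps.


In Vect-enriched categories, Hom(k^n, k^m) is the space of m x n matrices.
dim(Hom(k^2, k^5)) = 5 * 2 = 10

10


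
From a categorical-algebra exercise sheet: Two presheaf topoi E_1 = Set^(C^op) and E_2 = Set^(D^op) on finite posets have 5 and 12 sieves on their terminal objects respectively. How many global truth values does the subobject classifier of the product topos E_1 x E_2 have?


In a product of presheaf topoi E_1 x E_2, the subobject classifier
is Omega = Omega_1 x Omega_2 (componentwise), so
|Omega(top)| = |Omega_1(top_1)| * |Omega_2(top_2)|.
= 5 * 12 = 60.

60


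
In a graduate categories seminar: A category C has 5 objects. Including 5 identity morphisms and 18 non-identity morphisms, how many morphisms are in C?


Each object has an identity morphism, giving 5 identities.
Adding the 18 non-identity morphisms:
Total = 5 + 18 = 23

23


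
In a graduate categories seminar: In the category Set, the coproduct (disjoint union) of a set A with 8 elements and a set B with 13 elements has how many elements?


In Set, the coproduct A + B is the disjoint union.
|A + B| = |A| + |B| = 8 + 13 = 21

21


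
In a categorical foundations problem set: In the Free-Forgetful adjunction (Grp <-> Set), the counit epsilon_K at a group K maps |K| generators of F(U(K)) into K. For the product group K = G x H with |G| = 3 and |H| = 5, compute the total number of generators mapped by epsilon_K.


The counit epsilon_K: F(U(K)) -> K of the Free-Forgetful adjunction
maps |K| generators of F(U(K)) into K. For K = G x H (the product group),
|G x H| = |G| * |H|.
Total generators mapped = 3 * 5 = 15.

15


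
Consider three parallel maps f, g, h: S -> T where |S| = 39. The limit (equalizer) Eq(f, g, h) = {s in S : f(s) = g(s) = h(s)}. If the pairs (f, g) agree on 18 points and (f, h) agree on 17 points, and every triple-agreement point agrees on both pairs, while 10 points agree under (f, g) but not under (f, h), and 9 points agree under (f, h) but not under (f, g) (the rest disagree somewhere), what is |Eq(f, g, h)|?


Eq(f, g, h) is the triple-agreement set: points in S where all three
maps take the same value. Using inclusion-exclusion on the pairwise data:
Pair (f, g) agrees on 18 points; pair (f, h) on 17 points.
Points agreeing under (f, g) but not (f, h) = 10; under (f, h) but not (f, g) = 9.
Triple-agreement = agreement-in-(f, g) minus points that agree under (f, g) but not (f, h):
|Eq(f, g, h)| = 18 - 10 = 8
(cross-check via (f, h): 17 - 9 = 8.)

8


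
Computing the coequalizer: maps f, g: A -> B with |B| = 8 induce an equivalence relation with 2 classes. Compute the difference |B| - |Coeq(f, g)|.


The coequalizer Coeq(f, g) = B / ~ has one element per equivalence class.
|B| = 8, |Coeq(f, g)| = 2.
|B| - |Coeq(f, g)| = 8 - 2 = 6.

6


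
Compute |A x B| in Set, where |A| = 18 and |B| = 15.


In Set, the product A x B is the Cartesian product.
By the universal property, |A x B| = |A| * |B|.
|A x B| = 18 * 15 = 270

270


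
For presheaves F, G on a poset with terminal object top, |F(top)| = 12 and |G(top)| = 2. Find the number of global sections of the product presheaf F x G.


Global sections of a presheaf on a poset with terminal top satisfy
Gamma(H) ~ H(top). Presheaves admit pointwise products, so
(F x G)(top) = F(top) x G(top) (Cartesian product).
|Gamma(F x G)| = |F(top)| * |G(top)| = 12 * 2 = 24.

24


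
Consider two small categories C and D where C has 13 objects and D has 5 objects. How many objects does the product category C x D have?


The product category C x D has objects that are pairs (c, d).
Number of pairs = |Ob(C)| * |Ob(D)| = 13 * 5 = 65

65


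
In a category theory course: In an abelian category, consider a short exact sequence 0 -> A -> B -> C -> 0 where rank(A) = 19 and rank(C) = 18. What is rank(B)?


For a short exact sequence 0 -> A -> B -> C -> 0,
rank is additive: rank(B) = rank(A) + rank(C).
rank(B) = 19 + 18 = 37

37


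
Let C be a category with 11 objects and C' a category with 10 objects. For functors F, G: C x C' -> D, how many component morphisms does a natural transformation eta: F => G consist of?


A natural transformation eta: F => G assigns one component morphism per
object of the domain category.
The domain is the product category C x C', so
|Ob(C x C')| = |Ob(C)| * |Ob(C')| = 11 * 10 = 110.
Therefore eta has 110 component morphisms.

110


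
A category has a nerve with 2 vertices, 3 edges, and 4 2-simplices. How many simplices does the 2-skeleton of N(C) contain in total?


The 2-skeleton of the nerve N(C) consists of simplices in dimensions 0, 1, 2:
  |N(C)_0| = 2 (objects)
  |N(C)_1| = 3 (morphisms)
  |N(C)_2| = 4 (composable pairs)
Total = 2 + 3 + 4 = 9

9


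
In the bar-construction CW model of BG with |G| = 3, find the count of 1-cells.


In the bar-construction CW model of BG, the n-cells are indexed by
n-tuples [g_1|...|g_n] of non-identity elements of G (degenerate
simplices with some g_i = e do not contribute cells), so there are
(|G| - 1)^n n-cells.
For dim = 1 with |G| = 3:
cells = (3 - 1)^1 = 2^1 = 2

2


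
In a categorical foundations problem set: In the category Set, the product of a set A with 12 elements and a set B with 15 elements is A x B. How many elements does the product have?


In Set, the product A x B is the Cartesian product.
By the universal property, |A x B| = |A| * |B|.
|A x B| = 12 * 15 = 180

180


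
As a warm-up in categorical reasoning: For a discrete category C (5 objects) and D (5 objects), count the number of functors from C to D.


A functor from a discrete category C to D is determined by
where each object maps. Each of the 5 objects of C can map
to any of the 5 objects of D independently.
Number of functors = 5^5 = 3125

3125


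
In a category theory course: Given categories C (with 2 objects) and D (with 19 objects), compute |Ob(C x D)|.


The product category C x D has objects that are pairs (c, d).
Number of pairs = |Ob(C)| * |Ob(D)| = 2 * 19 = 38

38


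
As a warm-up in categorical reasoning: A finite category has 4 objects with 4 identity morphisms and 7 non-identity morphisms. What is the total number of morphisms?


Each object has an identity morphism, giving 4 identities.
Adding the 7 non-identity morphisms:
Total = 4 + 7 = 11

11


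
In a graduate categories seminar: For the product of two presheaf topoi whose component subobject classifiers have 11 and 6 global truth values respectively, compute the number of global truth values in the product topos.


In a product of presheaf topoi E_1 x E_2, the subobject classifier
is Omega = Omega_1 x Omega_2 (componentwise), so
|Omega(top)| = |Omega_1(top_1)| * |Omega_2(top_2)|.
= 11 * 6 = 66.

66


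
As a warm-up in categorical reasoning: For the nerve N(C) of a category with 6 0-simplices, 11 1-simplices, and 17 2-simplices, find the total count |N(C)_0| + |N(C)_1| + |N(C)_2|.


The 2-skeleton of the nerve N(C) consists of simplices in dimensions 0, 1, 2:
  |N(C)_0| = 6 (objects)
  |N(C)_1| = 11 (morphisms)
  |N(C)_2| = 17 (composable pairs)
Total = 6 + 11 + 17 = 34

34


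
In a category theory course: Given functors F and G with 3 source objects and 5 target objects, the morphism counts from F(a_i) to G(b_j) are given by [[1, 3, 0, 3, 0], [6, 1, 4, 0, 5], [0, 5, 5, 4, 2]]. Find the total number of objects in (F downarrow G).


Objects of (F downarrow G) are triples (a, b, h: F(a)->G(b)).
The count equals the sum of all entries in the hom-matrix.
sum(row 0) = 7
sum(row 1) = 16
sum(row 2) = 16
Grand total = 39

39


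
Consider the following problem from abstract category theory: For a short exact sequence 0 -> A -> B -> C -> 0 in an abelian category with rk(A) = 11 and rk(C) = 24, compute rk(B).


For a short exact sequence 0 -> A -> B -> C -> 0,
rank is additive: rank(B) = rank(A) + rank(C).
rank(B) = 11 + 24 = 35

35


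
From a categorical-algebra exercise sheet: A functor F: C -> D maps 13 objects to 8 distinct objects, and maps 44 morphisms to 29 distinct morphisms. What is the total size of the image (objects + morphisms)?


The image of F consists of distinct objects and distinct morphisms.
|Im(F)| on objects = 8
|Im(F)| on morphisms = 29
Total image cardinality = 8 + 29 = 37

37


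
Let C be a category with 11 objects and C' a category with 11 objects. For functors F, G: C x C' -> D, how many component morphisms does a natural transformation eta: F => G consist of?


A natural transformation eta: F => G assigns one component morphism per
object of the domain category.
The domain is the product category C x C', so
|Ob(C x C')| = |Ob(C)| * |Ob(C')| = 11 * 11 = 121.
Therefore eta has 121 component morphisms.

121


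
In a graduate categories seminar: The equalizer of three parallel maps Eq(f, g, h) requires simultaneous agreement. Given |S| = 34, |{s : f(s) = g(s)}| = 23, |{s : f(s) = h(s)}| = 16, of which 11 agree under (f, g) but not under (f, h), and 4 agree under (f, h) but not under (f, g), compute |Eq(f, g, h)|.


Eq(f, g, h) is the triple-agreement set: points in S where all three
maps take the same value. Using inclusion-exclusion on the pairwise data:
Pair (f, g) agrees on 23 points; pair (f, h) on 16 points.
Points agreeing under (f, g) but not (f, h) = 11; under (f, h) but not (f, g) = 4.
Triple-agreement = agreement-in-(f, g) minus points that agree under (f, g) but not (f, h):
|Eq(f, g, h)| = 23 - 11 = 12
(cross-check via (f, h): 16 - 4 = 12.)

12


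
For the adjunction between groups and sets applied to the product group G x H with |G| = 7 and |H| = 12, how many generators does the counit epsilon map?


The counit epsilon_K: F(U(K)) -> K of the Free-Forgetful adjunction
maps |K| generators of F(U(K)) into K. For K = G x H (the product group),
|G x H| = |G| * |H|.
Total generators mapped = 7 * 12 = 84.

84


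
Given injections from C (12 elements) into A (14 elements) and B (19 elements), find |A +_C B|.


The pushout A +_C B identifies the images of C in A and B.
|A +_C B| = |A| + |B| - |C| (for injections).
= 14 + 19 - 12 = 21

21


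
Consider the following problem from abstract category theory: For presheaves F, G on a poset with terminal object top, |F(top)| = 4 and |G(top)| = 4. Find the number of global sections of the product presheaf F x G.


Global sections of a presheaf on a poset with terminal top satisfy
Gamma(H) ~ H(top). Presheaves admit pointwise products, so
(F x G)(top) = F(top) x G(top) (Cartesian product).
|Gamma(F x G)| = |F(top)| * |G(top)| = 4 * 4 = 16.

16


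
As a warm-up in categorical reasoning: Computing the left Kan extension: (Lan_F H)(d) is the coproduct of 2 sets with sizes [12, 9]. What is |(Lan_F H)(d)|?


Pointwise, the left Kan extension (Lan_F H)(d) is the colimit, indexed
by the comma category (F downarrow d), of H composed with the
projection (F downarrow d) -> C. Here that colimit is given
as a coproduct (disjoint union) of sets, so its cardinality is the
sum of the sizes of the summands.
Coproduct of sets with sizes: 12 + 9
= 21

21


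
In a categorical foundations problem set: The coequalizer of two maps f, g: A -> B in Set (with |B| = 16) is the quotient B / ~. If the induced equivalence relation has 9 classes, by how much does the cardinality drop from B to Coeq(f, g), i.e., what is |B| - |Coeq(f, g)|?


The coequalizer Coeq(f, g) = B / ~ has one element per equivalence class.
|B| = 16, |Coeq(f, g)| = 9.
|B| - |Coeq(f, g)| = 16 - 9 = 7.

7


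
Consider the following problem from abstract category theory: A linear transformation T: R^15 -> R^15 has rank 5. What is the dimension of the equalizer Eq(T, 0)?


The equalizer of f and the zero map is ker(f).
By the rank-nullity theorem: dim(ker(f)) = dim(domain) - rank(f).
dim(ker(f)) = 15 - 5 = 10

10


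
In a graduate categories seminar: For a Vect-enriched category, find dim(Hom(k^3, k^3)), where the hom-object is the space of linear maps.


In Vect-enriched categories, Hom(k^n, k^m) is the space of m x n matrices.
dim(Hom(k^3, k^3)) = 3 * 3 = 9

9


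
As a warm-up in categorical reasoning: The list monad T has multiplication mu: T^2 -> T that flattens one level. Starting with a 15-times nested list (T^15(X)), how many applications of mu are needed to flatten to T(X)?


Each application of mu: T^2 -> T removes one layer of nesting.
Starting at depth 15 (i.e., T^15(X)), we need to reach T(X).
Number of mu applications = 15 - 1 = 14

14


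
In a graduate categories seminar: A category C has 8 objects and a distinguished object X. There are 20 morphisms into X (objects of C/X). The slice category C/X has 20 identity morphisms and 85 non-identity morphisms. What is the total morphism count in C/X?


In the slice category C/X, objects are morphisms to X.
Identity morphisms: 20 (one per object of C/X).
Non-identity morphisms: 85.
Total = 20 + 85 = 105

105


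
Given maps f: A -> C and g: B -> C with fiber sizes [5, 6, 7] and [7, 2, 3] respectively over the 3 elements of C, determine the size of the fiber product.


The pullback A x_C B consists of pairs (a, b) with f(a) = g(b).
For each element c in C, the fiber product has |f^-1(c)| * |g^-1(c)| elements.
Summing over C: 5 * 7 + 6 * 2 + 7 * 3
= 35 + 12 + 21 = 68

68


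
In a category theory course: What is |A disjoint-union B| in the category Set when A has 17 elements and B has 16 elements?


In Set, the coproduct A + B is the disjoint union.
|A + B| = |A| + |B| = 17 + 16 = 33

33


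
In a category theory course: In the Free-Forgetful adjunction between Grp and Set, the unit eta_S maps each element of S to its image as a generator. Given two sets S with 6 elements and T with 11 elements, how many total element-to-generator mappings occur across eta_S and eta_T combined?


The unit eta_X: X -> U(F(X)) of the Free-Forgetful adjunction
maps each element of X to a generator of F(X). For X = S + T (disjoint
union in Set), |S + T| = |S| + |T|.
Total mappings = 6 + 11 = 17.

17


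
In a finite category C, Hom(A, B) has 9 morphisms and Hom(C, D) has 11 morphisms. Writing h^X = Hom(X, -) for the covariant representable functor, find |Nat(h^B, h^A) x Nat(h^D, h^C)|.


By the Yoneda lemma, Nat(h^B, h^A) is isomorphic to Hom(A, B),
so |Nat(h^B, h^A)| = |Hom(A, B)| and |Nat(h^D, h^C)| = |Hom(C, D)|.
|Hom(A, B)| = 9, |Hom(C, D)| = 11.
|Nat(h^B, h^A) x Nat(h^D, h^C)| = 9 * 11 = 99

99


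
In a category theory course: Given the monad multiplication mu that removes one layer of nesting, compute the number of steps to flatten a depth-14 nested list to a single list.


Each application of mu: T^2 -> T removes one layer of nesting.
Starting at depth 14 (i.e., T^14(X)), we need to reach T(X).
Number of mu applications = 14 - 1 = 13

13


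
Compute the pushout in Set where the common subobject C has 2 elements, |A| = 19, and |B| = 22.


The pushout A +_C B identifies the images of C in A and B.
|A +_C B| = |A| + |B| - |C| (for injections).
= 19 + 22 - 2 = 39

39


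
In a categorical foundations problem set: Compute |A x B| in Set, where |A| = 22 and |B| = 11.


In Set, the product A x B is the Cartesian product.
By the universal property, |A x B| = |A| * |B|.
|A x B| = 22 * 11 = 242

242


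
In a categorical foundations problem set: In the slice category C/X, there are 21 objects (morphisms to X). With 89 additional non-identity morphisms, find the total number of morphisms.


In the slice category C/X, objects are morphisms to X.
Identity morphisms: 21 (one per object of C/X).
Non-identity morphisms: 89.
Total = 21 + 89 = 110

110


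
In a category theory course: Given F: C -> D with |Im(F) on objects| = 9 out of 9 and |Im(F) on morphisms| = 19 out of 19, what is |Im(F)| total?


The image of F consists of distinct objects and distinct morphisms.
|Im(F)| on objects = 9
|Im(F)| on morphisms = 19
Total image cardinality = 9 + 19 = 28

28


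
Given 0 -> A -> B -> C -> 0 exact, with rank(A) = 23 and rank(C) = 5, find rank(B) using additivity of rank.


For a short exact sequence 0 -> A -> B -> C -> 0,
rank is additive: rank(B) = rank(A) + rank(C).
rank(B) = 23 + 5 = 28

28


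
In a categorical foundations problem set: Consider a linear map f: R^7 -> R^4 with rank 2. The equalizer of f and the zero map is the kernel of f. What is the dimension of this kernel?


The equalizer of f and the zero map is ker(f).
By the rank-nullity theorem: dim(ker(f)) = dim(domain) - rank(f).
dim(ker(f)) = 7 - 2 = 5

5


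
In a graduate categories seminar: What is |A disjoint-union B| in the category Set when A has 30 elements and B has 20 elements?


In Set, the coproduct A + B is the disjoint union.
|A + B| = |A| + |B| = 30 + 20 = 50

50


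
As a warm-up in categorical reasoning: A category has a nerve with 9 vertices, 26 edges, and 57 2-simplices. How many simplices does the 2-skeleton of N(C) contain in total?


The 2-skeleton of the nerve N(C) consists of simplices in dimensions 0, 1, 2:
  |N(C)_0| = 9 (objects)
  |N(C)_1| = 26 (morphisms)
  |N(C)_2| = 57 (composable pairs)
Total = 9 + 26 + 57 = 92

92


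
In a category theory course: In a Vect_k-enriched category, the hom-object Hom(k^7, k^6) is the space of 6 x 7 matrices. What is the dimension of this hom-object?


In Vect-enriched categories, Hom(k^n, k^m) is the space of m x n matrices.
dim(Hom(k^7, k^6)) = 6 * 7 = 42

42


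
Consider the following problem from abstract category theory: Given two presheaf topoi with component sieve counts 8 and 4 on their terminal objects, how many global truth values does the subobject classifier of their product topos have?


In a product of presheaf topoi E_1 x E_2, the subobject classifier
is Omega = Omega_1 x Omega_2 (componentwise), so
|Omega(top)| = |Omega_1(top_1)| * |Omega_2(top_2)|.
= 8 * 4 = 32.

32


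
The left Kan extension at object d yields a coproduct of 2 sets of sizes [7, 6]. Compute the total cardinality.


Pointwise, the left Kan extension (Lan_F H)(d) is the colimit, indexed
by the comma category (F downarrow d), of H composed with the
projection (F downarrow d) -> C. Here that colimit is given
as a coproduct (disjoint union) of sets, so its cardinality is the
sum of the sizes of the summands.
Coproduct of sets with sizes: 7 + 6
= 13

13


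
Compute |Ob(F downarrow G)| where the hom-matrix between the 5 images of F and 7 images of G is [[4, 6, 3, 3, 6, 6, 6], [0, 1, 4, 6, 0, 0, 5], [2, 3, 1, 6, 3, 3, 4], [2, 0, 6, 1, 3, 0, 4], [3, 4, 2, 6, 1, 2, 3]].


Objects of (F downarrow G) are triples (a, b, h: F(a)->G(b)).
The count equals the sum of all entries in the hom-matrix.
sum(row 0) = 34
sum(row 1) = 16
sum(row 2) = 22
sum(row 3) = 16
sum(row 4) = 21
Grand total = 109

109


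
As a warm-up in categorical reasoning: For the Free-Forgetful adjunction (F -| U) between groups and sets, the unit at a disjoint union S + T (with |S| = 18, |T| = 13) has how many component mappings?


The unit eta_X: X -> U(F(X)) of the Free-Forgetful adjunction
maps each element of X to a generator of F(X). For X = S + T (disjoint
union in Set), |S + T| = |S| + |T|.
Total mappings = 18 + 13 = 31.

31


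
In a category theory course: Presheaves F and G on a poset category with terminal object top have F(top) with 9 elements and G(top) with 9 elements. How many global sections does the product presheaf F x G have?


Global sections of a presheaf on a poset with terminal top satisfy
Gamma(H) ~ H(top). Presheaves admit pointwise products, so
(F x G)(top) = F(top) x G(top) (Cartesian product).
|Gamma(F x G)| = |F(top)| * |G(top)| = 9 * 9 = 81.

81


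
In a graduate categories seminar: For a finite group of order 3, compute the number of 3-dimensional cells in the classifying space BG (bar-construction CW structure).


In the bar-construction CW model of BG, the n-cells are indexed by
n-tuples [g_1|...|g_n] of non-identity elements of G (degenerate
simplices with some g_i = e do not contribute cells), so there are
(|G| - 1)^n n-cells.
For dim = 3 with |G| = 3:
cells = (3 - 1)^3 = 2^3 = 8

8


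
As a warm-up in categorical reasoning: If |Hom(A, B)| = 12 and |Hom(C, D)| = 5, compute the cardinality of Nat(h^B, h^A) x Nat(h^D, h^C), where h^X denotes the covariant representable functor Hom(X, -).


By the Yoneda lemma, Nat(h^B, h^A) is isomorphic to Hom(A, B),
so |Nat(h^B, h^A)| = |Hom(A, B)| and |Nat(h^D, h^C)| = |Hom(C, D)|.
|Hom(A, B)| = 12, |Hom(C, D)| = 5.
|Nat(h^B, h^A) x Nat(h^D, h^C)| = 12 * 5 = 60

60


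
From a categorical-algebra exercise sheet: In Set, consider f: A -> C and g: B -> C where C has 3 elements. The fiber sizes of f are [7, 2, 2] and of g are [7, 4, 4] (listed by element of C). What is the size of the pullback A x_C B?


The pullback A x_C B consists of pairs (a, b) with f(a) = g(b).
For each element c in C, the fiber product has |f^-1(c)| * |g^-1(c)| elements.
Summing over C: 7 * 7 + 2 * 4 + 2 * 4
= 49 + 8 + 8 = 65

65


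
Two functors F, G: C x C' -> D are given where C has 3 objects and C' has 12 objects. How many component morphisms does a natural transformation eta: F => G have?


A natural transformation eta: F => G assigns one component morphism per
object of the domain category.
The domain is the product category C x C', so
|Ob(C x C')| = |Ob(C)| * |Ob(C')| = 3 * 12 = 36.
Therefore eta has 36 component morphisms.

36


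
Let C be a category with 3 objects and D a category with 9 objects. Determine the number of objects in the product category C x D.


The product category C x D has objects that are pairs (c, d).
Number of pairs = |Ob(C)| * |Ob(D)| = 3 * 9 = 27

27


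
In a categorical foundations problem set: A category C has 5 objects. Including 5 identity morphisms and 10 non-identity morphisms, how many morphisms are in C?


Each object has an identity morphism, giving 5 identities.
Adding the 10 non-identity morphisms:
Total = 5 + 10 = 15

15


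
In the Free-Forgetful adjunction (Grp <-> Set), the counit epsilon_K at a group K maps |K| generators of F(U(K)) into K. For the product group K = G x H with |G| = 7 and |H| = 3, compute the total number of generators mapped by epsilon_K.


The counit epsilon_K: F(U(K)) -> K of the Free-Forgetful adjunction
maps |K| generators of F(U(K)) into K. For K = G x H (the product group),
|G x H| = |G| * |H|.
Total generators mapped = 7 * 3 = 21.

21


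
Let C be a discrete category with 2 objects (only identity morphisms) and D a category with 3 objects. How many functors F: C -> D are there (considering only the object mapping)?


A functor from a discrete category C to D is determined by
where each object maps. Each of the 2 objects of C can map
to any of the 3 objects of D independently.
Number of functors = 3^2 = 9

9


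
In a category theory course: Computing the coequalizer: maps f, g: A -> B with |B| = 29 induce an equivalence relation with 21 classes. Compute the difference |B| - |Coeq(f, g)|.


The coequalizer Coeq(f, g) = B / ~ has one element per equivalence class.
|B| = 29, |Coeq(f, g)| = 21.
|B| - |Coeq(f, g)| = 29 - 21 = 8.

8


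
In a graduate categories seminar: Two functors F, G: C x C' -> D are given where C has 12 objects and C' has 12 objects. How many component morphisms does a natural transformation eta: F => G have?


A natural transformation eta: F => G assigns one component morphism per
object of the domain category.
The domain is the product category C x C', so
|Ob(C x C')| = |Ob(C)| * |Ob(C')| = 12 * 12 = 144.
Therefore eta has 144 component morphisms.

144


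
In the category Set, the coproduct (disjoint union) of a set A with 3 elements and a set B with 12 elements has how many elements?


In Set, the coproduct A + B is the disjoint union.
|A + B| = |A| + |B| = 3 + 12 = 15

15


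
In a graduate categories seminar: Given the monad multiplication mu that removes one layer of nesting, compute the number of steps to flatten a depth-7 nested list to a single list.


Each application of mu: T^2 -> T removes one layer of nesting.
Starting at depth 7 (i.e., T^7(X)), we need to reach T(X).
Number of mu applications = 7 - 1 = 6

6


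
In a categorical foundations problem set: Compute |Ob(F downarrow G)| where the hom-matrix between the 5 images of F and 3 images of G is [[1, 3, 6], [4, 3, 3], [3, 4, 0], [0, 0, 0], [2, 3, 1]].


Objects of (F downarrow G) are triples (a, b, h: F(a)->G(b)).
The count equals the sum of all entries in the hom-matrix.
sum(row 0) = 10
sum(row 1) = 10
sum(row 2) = 7
sum(row 3) = 0
sum(row 4) = 6
Grand total = 33

33


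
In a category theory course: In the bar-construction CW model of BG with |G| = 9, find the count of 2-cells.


In the bar-construction CW model of BG, the n-cells are indexed by
n-tuples [g_1|...|g_n] of non-identity elements of G (degenerate
simplices with some g_i = e do not contribute cells), so there are
(|G| - 1)^n n-cells.
For dim = 2 with |G| = 9:
cells = (9 - 1)^2 = 8^2 = 64

64


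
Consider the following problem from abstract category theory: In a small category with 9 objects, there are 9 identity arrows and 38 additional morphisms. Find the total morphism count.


Each object has an identity morphism, giving 9 identities.
Adding the 38 non-identity morphisms:
Total = 9 + 38 = 47

47


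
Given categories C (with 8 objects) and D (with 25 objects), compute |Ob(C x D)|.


The product category C x D has objects that are pairs (c, d).
Number of pairs = |Ob(C)| * |Ob(D)| = 8 * 25 = 200

200


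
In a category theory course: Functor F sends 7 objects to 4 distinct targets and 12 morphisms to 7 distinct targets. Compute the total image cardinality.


The image of F consists of distinct objects and distinct morphisms.
|Im(F)| on objects = 4
|Im(F)| on morphisms = 7
Total image cardinality = 4 + 7 = 11

11


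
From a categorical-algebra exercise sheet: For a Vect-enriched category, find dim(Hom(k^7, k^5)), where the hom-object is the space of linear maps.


In Vect-enriched categories, Hom(k^n, k^m) is the space of m x n matrices.
dim(Hom(k^7, k^5)) = 5 * 7 = 35

35


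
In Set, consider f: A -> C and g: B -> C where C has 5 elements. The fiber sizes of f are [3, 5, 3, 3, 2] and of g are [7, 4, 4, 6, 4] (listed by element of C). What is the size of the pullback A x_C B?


The pullback A x_C B consists of pairs (a, b) with f(a) = g(b).
For each element c in C, the fiber product has |f^-1(c)| * |g^-1(c)| elements.
Summing over C: 3 * 7 + 5 * 4 + 3 * 4 + 3 * 6 + 2 * 4
= 21 + 20 + 12 + 18 + 8 = 79

79


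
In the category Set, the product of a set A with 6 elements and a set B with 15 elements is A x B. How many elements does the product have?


In Set, the product A x B is the Cartesian product.
By the universal property, |A x B| = |A| * |B|.
|A x B| = 6 * 15 = 90

90


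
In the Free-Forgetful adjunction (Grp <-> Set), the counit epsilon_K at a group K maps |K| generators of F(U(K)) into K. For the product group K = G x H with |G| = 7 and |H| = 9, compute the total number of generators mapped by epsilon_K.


The counit epsilon_K: F(U(K)) -> K of the Free-Forgetful adjunction
maps |K| generators of F(U(K)) into K. For K = G x H (the product group),
|G x H| = |G| * |H|.
Total generators mapped = 7 * 9 = 63.

63
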